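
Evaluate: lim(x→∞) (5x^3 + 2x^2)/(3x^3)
This is an ∞/∞ indeterminate form.

Apply L'Hôpital's rule: differentiate numerator and denominator separately.
  f(x) = 5·x^3 + 2·x^2   ⇒   f'(x) = 15·x^2 + 4·x
  g(x) = 3·x^3   ⇒   g'(x) = 9·x^2
  lim(x→∞) f'(x)/g'(x) = lim(x→∞) (15·x^2 + 4·x)/(9·x^2)
  = 5/3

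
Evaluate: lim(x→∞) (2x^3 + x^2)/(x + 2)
This is an ∞/∞ indeterminate form.

Apply L'Hôpital's rule: differentiate numerator and denominator separately.
  f(x) = 2·x^3 + x^2   ⇒   f'(x) = 6·x^2 + 2·x
  g(x) = x + 2   ⇒   g'(x) = 1
  lim(x→∞) f'(x)/g'(x) = lim(x→∞) (6·x^2 + 2·x)/(1)
  = ∞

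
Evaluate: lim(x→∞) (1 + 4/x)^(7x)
This is an exponential indeterminate form.

For exponential indeterminate forms, take the natural log:
  Let L = lim(x→∞) (1 + 4/x)^(7x)
  Then ln(L) = lim(x→∞) [exponent × ln(base)]
  Evaluate using L'Hôpital or standard limits, then exponentiate.
  L = e^(28)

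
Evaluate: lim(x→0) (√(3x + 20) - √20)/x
This is a standard limit.

Factor or rationalize the expression:
  lim(x→0) (√(3x + 20) - √20)/x = 3·sqrt(5)/20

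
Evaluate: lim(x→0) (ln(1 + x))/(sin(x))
This is a 0/0 indeterminate form.

Apply L'Hôpital's rule: differentiate numerator and denominator separately.
  f(x) = ln(x + 1)   ⇒   f'(x) = 1/(x + 1)
  g(x) = sin(x)   ⇒   g'(x) = cos(x)
  lim(x→0) f'(x)/g'(x) = lim(x→0) (1/(x + 1))/(cos(x))
  = 1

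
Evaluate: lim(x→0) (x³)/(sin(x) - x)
This is a 0/0 indeterminate form.

Apply L'Hôpital's rule: differentiate numerator and denominator separately.
  f(x) = x^3   ⇒   f'(x) = 3·x^2
  g(x) = -x + sin(x)   ⇒   g'(x) = cos(x) - 1
  lim(x→0) f'(x)/g'(x) = lim(x→0) (3·x^2)/(cos(x) - 1)
  = -6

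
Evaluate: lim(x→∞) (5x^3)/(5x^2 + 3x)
This is an ∞/∞ indeterminate form.

Apply L'Hôpital's rule: differentiate numerator and denominator separately.
  f(x) = 5·x^3   ⇒   f'(x) = 15·x^2
  g(x) = 5·x^2 + 3·x   ⇒   g'(x) = 10·x + 3
  lim(x→∞) f'(x)/g'(x) = lim(x→∞) (15·x^2)/(10·x + 3)
  = ∞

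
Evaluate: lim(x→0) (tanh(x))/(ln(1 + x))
This is a 0/0 indeterminate form.

Apply L'Hôpital's rule: differentiate numerator and denominator separately.
  f(x) = tanh(x)   ⇒   f'(x) = 1 - tanh(x)^2
  g(x) = ln(x + 1)   ⇒   g'(x) = 1/(x + 1)
  lim(x→0) f'(x)/g'(x) = lim(x→0) (1 - tanh(x)^2)/(1/(x + 1))
  = 1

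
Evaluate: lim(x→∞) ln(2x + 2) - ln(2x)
This is an ∞-∞ indeterminate form.

Combine fractions or rationalize to convert ∞-∞ to 0/0 form:
  lim(x→∞) ln(2x + 2) - ln(2x) = 0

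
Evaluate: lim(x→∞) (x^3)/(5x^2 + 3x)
This is an ∞/∞ indeterminate form.

Apply L'Hôpital's rule: differentiate numerator and denominator separately.
  f(x) = x^3   ⇒   f'(x) = 3·x^2
  g(x) = 5·x^2 + 3·x   ⇒   g'(x) = 10·x + 3
  lim(x→∞) f'(x)/g'(x) = lim(x→∞) (3·x^2)/(10·x + 3)
  = ∞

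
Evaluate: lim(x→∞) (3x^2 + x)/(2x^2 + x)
This is an ∞/∞ indeterminate form.

Apply L'Hôpital's rule: differentiate numerator and denominator separately.
  f(x) = 3·x^2 + x   ⇒   f'(x) = 6·x + 1
  g(x) = 2·x^2 + x   ⇒   g'(x) = 4·x + 1
  lim(x→∞) f'(x)/g'(x) = lim(x→∞) (6·x + 1)/(4·x + 1)
  = 3/2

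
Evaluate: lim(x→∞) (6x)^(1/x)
This is an exponential indeterminate form.

For exponential indeterminate forms, take the natural log:
  Let L = lim(x→∞) (6x)^(1/x)
  Then ln(L) = lim(x→∞) [exponent × ln(base)]
  Evaluate using L'Hôpital or standard limits, then exponentiate.
  L = 1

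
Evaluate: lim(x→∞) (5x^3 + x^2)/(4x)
This is an ∞/∞ indeterminate form.

Apply L'Hôpital's rule: differentiate numerator and denominator separately.
  f(x) = 5·x^3 + x^2   ⇒   f'(x) = 15·x^2 + 2·x
  g(x) = 4·x   ⇒   g'(x) = 4
  lim(x→∞) f'(x)/g'(x) = lim(x→∞) (15·x^2 + 2·x)/(4)
  = ∞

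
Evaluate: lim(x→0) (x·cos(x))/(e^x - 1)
This is a 0/0 indeterminate form.

Apply L'Hôpital's rule: differentiate numerator and denominator separately.
  f(x) = x·cos(x)   ⇒   f'(x) = -x·sin(x) + cos(x)
  g(x) = e^(x) - 1   ⇒   g'(x) = e^(x)
  lim(x→0) f'(x)/g'(x) = lim(x→0) (-x·sin(x) + cos(x))/(e^(x))
  = 1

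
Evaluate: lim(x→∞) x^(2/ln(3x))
This is an exponential indeterminate form.

For exponential indeterminate forms, take the natural log:
  Let L = lim(x→∞) x^(2/ln(3x))
  Then ln(L) = lim(x→∞) [exponent × ln(base)]
  Evaluate using L'Hôpital or standard limits, then exponentiate.
  L = e²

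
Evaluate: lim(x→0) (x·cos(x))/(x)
This is a 0/0 indeterminate form.

Apply L'Hôpital's rule: differentiate numerator and denominator separately.
  f(x) = x·cos(x)   ⇒   f'(x) = -x·sin(x) + cos(x)
  g(x) = x   ⇒   g'(x) = 1
  lim(x→0) f'(x)/g'(x) = lim(x→0) (-x·sin(x) + cos(x))/(1)
  = 1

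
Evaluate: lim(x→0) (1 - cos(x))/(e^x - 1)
This is a 0/0 indeterminate form.

Apply L'Hôpital's rule: differentiate numerator and denominator separately.
  f(x) = 1 - cos(x)   ⇒   f'(x) = sin(x)
  g(x) = e^(x) - 1   ⇒   g'(x) = e^(x)
  lim(x→0) f'(x)/g'(x) = lim(x→0) (sin(x))/(e^(x))
  = 0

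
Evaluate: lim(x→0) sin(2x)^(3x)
This is an exponential indeterminate form.

For exponential indeterminate forms, take the natural log:
  Let L = lim(x→0) sin(2x)^(3x)
  Then ln(L) = lim(x→0) [exponent × ln(base)]
  Evaluate using L'Hôpital or standard limits, then exponentiate.
  L = 1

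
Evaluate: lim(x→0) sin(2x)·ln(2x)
This is a 0·∞ indeterminate form.

Rewrite 0·∞ as a quotient (0/0 or ∞/∞ form), then apply L'Hôpital's rule:
  lim(x→0) sin(2x)·ln(2x) = 0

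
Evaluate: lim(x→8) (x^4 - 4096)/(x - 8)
This is a standard limit.

Factor or rationalize the expression:
  lim(x→8) (x^4 - 4096)/(x - 8) = 2048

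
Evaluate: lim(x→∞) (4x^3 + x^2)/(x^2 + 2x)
This is an ∞/∞ indeterminate form.

Apply L'Hôpital's rule: differentiate numerator and denominator separately.
  f(x) = 4·x^3 + x^2   ⇒   f'(x) = 12·x^2 + 2·x
  g(x) = x^2 + 2·x   ⇒   g'(x) = 2·x + 2
  lim(x→∞) f'(x)/g'(x) = lim(x→∞) (12·x^2 + 2·x)/(2·x + 2)
  = ∞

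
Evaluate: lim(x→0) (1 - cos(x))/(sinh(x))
This is a 0/0 indeterminate form.

Apply L'Hôpital's rule: differentiate numerator and denominator separately.
  f(x) = 1 - cos(x)   ⇒   f'(x) = sin(x)
  g(x) = sinh(x)   ⇒   g'(x) = cosh(x)
  lim(x→0) f'(x)/g'(x) = lim(x→0) (sin(x))/(cosh(x))
  = 0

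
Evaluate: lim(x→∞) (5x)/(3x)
This is an ∞/∞ indeterminate form.

Apply L'Hôpital's rule: differentiate numerator and denominator separately.
  f(x) = 5·x   ⇒   f'(x) = 5
  g(x) = 3·x   ⇒   g'(x) = 3
  lim(x→∞) f'(x)/g'(x) = lim(x→∞) (5)/(3)
  = 5/3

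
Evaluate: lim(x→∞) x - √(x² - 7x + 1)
This is an ∞-∞ indeterminate form.

Combine fractions or rationalize to convert ∞-∞ to 0/0 form:
  lim(x→∞) x - √(x² - 7x + 1) = 7/2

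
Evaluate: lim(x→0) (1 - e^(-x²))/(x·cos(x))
This is a 0/0 indeterminate form.

Apply L'Hôpital's rule: differentiate numerator and denominator separately.
  f(x) = 1 - e^(-x^2)   ⇒   f'(x) = 2·x·e^(-x^2)
  g(x) = x·cos(x)   ⇒   g'(x) = -x·sin(x) + cos(x)
  lim(x→0) f'(x)/g'(x) = lim(x→0) (2·x·e^(-x^2))/(-x·sin(x) + cos(x))
  = 0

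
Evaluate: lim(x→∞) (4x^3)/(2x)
This is an ∞/∞ indeterminate form.

Apply L'Hôpital's rule: differentiate numerator and denominator separately.
  f(x) = 4·x^3   ⇒   f'(x) = 12·x^2
  g(x) = 2·x   ⇒   g'(x) = 2
  lim(x→∞) f'(x)/g'(x) = lim(x→∞) (12·x^2)/(2)
  = ∞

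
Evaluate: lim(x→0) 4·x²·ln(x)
This is a 0·∞ indeterminate form.

Rewrite 0·∞ as a quotient (0/0 or ∞/∞ form), then apply L'Hôpital's rule:
  lim(x→0) 4·x²·ln(x) = 0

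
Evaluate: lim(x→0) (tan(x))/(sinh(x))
This is a 0/0 indeterminate form.

Apply L'Hôpital's rule: differentiate numerator and denominator separately.
  f(x) = tan(x)   ⇒   f'(x) = tan(x)^2 + 1
  g(x) = sinh(x)   ⇒   g'(x) = cosh(x)
  lim(x→0) f'(x)/g'(x) = lim(x→0) (tan(x)^2 + 1)/(cosh(x))
  = 1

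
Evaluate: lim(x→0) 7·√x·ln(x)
This is a 0·∞ indeterminate form.

Rewrite 0·∞ as a quotient (0/0 or ∞/∞ form), then apply L'Hôpital's rule:
  lim(x→0) 7·√x·ln(x) = 0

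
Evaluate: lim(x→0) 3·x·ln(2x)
This is a 0·∞ indeterminate form.

Rewrite 0·∞ as a quotient (0/0 or ∞/∞ form), then apply L'Hôpital's rule:
  lim(x→0) 3·x·ln(2x) = 0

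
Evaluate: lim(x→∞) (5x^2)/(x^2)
This is an ∞/∞ indeterminate form.

Apply L'Hôpital's rule: differentiate numerator and denominator separately.
  f(x) = 5·x^2   ⇒   f'(x) = 10·x
  g(x) = x^2   ⇒   g'(x) = 2·x
  lim(x→∞) f'(x)/g'(x) = lim(x→∞) (10·x)/(2·x)
  = 5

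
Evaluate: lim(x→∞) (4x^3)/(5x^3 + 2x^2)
This is an ∞/∞ indeterminate form.

Apply L'Hôpital's rule: differentiate numerator and denominator separately.
  f(x) = 4·x^3   ⇒   f'(x) = 12·x^2
  g(x) = 5·x^3 + 2·x^2   ⇒   g'(x) = 15·x^2 + 4·x
  lim(x→∞) f'(x)/g'(x) = lim(x→∞) (12·x^2)/(15·x^2 + 4·x)
  = 4/5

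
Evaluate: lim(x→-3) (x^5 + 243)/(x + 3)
This is a standard limit.

Factor or rationalize the expression:
  lim(x→-3) (x^5 + 243)/(x + 3) = 405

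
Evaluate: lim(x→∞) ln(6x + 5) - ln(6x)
This is an ∞-∞ indeterminate form.

Combine fractions or rationalize to convert ∞-∞ to 0/0 form:
  lim(x→∞) ln(6x + 5) - ln(6x) = 0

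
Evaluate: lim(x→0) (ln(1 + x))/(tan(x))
This is a 0/0 indeterminate form.

Apply L'Hôpital's rule: differentiate numerator and denominator separately.
  f(x) = ln(x + 1)   ⇒   f'(x) = 1/(x + 1)
  g(x) = tan(x)   ⇒   g'(x) = tan(x)^2 + 1
  lim(x→0) f'(x)/g'(x) = lim(x→0) (1/(x + 1))/(tan(x)^2 + 1)
  = 1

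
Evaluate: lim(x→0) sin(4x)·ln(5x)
This is a 0·∞ indeterminate form.

Rewrite 0·∞ as a quotient (0/0 or ∞/∞ form), then apply L'Hôpital's rule:
  lim(x→0) sin(4x)·ln(5x) = 0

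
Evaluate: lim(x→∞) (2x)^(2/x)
This is an exponential indeterminate form.

For exponential indeterminate forms, take the natural log:
  Let L = lim(x→∞) (2x)^(2/x)
  Then ln(L) = lim(x→∞) [exponent × ln(base)]
  Evaluate using L'Hôpital or standard limits, then exponentiate.
  L = 1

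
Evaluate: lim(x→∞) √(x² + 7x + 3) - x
This is an ∞-∞ indeterminate form.

Combine fractions or rationalize to convert ∞-∞ to 0/0 form:
  lim(x→∞) √(x² + 7x + 3) - x = 7/2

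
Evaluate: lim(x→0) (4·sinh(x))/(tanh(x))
This is a 0/0 indeterminate form.

Apply L'Hôpital's rule: differentiate numerator and denominator separately.
  f(x) = 4·sinh(x)   ⇒   f'(x) = 4·cosh(x)
  g(x) = tanh(x)   ⇒   g'(x) = 1 - tanh(x)^2
  lim(x→0) f'(x)/g'(x) = lim(x→0) (4·cosh(x))/(1 - tanh(x)^2)
  = 4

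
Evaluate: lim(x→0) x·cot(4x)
This is a 0·∞ indeterminate form.

Rewrite 0·∞ as a quotient (0/0 or ∞/∞ form), then apply L'Hôpital's rule:
  lim(x→0) x·cot(4x) = 1/4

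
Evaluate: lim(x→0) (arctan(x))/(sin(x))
This is a 0/0 indeterminate form.

Apply L'Hôpital's rule: differentiate numerator and denominator separately.
  f(x) = atan(x)   ⇒   f'(x) = 1/(x^2 + 1)
  g(x) = sin(x)   ⇒   g'(x) = cos(x)
  lim(x→0) f'(x)/g'(x) = lim(x→0) (1/(x^2 + 1))/(cos(x))
  = 1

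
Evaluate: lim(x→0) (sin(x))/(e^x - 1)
This is a 0/0 indeterminate form.

Apply L'Hôpital's rule: differentiate numerator and denominator separately.
  f(x) = sin(x)   ⇒   f'(x) = cos(x)
  g(x) = e^(x) - 1   ⇒   g'(x) = e^(x)
  lim(x→0) f'(x)/g'(x) = lim(x→0) (cos(x))/(e^(x))
  = 1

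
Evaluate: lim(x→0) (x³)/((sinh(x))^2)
This is a 0/0 indeterminate form.

Apply L'Hôpital's rule: differentiate numerator and denominator separately.
  f(x) = x^3   ⇒   f'(x) = 3·x^2
  g(x) = sinh(x)^2   ⇒   g'(x) = 2·sinh(x)·cosh(x)
  lim(x→0) f'(x)/g'(x) = lim(x→0) (3·x^2)/(2·sinh(x)·cosh(x))
  = 0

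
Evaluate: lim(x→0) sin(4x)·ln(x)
This is a 0·∞ indeterminate form.

Rewrite 0·∞ as a quotient (0/0 or ∞/∞ form), then apply L'Hôpital's rule:
  lim(x→0) sin(4x)·ln(x) = 0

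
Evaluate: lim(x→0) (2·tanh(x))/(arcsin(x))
This is a 0/0 indeterminate form.

Apply L'Hôpital's rule: differentiate numerator and denominator separately.
  f(x) = 2·tanh(x)   ⇒   f'(x) = 2 - 2·tanh(x)^2
  g(x) = asin(x)   ⇒   g'(x) = 1/sqrt(1 - x^2)
  lim(x→0) f'(x)/g'(x) = lim(x→0) (2 - 2·tanh(x)^2)/(1/sqrt(1 - x^2))
  = 2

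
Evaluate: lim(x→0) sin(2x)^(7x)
This is an exponential indeterminate form.

For exponential indeterminate forms, take the natural log:
  Let L = lim(x→0) sin(2x)^(7x)
  Then ln(L) = lim(x→0) [exponent × ln(base)]
  Evaluate using L'Hôpital or standard limits, then exponentiate.
  L = 1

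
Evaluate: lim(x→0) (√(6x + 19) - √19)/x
This is a standard limit.

Factor or rationalize the expression:
  lim(x→0) (√(6x + 19) - √19)/x = 3·sqrt(19)/19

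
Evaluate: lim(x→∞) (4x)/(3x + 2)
This is an ∞/∞ indeterminate form.

Apply L'Hôpital's rule: differentiate numerator and denominator separately.
  f(x) = 4·x   ⇒   f'(x) = 4
  g(x) = 3·x + 2   ⇒   g'(x) = 3
  lim(x→∞) f'(x)/g'(x) = lim(x→∞) (4)/(3)
  = 4/3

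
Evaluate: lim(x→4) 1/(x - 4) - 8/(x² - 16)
This is an ∞-∞ indeterminate form.

Combine fractions or rationalize to convert ∞-∞ to 0/0 form:
  lim(x→4) 1/(x - 4) - 8/(x² - 16) = 1/8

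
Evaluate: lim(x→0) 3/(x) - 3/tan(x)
This is an ∞-∞ indeterminate form.

Combine fractions or rationalize to convert ∞-∞ to 0/0 form:
  lim(x→0) 3/(x) - 3/tan(x) = 0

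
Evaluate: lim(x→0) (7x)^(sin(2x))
This is an exponential indeterminate form.

For exponential indeterminate forms, take the natural log:
  Let L = lim(x→0) (7x)^(sin(2x))
  Then ln(L) = lim(x→0) [exponent × ln(base)]
  Evaluate using L'Hôpital or standard limits, then exponentiate.
  L = 1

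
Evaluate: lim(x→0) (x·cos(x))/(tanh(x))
This is a 0/0 indeterminate form.

Apply L'Hôpital's rule: differentiate numerator and denominator separately.
  f(x) = x·cos(x)   ⇒   f'(x) = -x·sin(x) + cos(x)
  g(x) = tanh(x)   ⇒   g'(x) = 1 - tanh(x)^2
  lim(x→0) f'(x)/g'(x) = lim(x→0) (-x·sin(x) + cos(x))/(1 - tanh(x)^2)
  = 1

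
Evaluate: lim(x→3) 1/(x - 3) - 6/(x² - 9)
This is an ∞-∞ indeterminate form.

Combine fractions or rationalize to convert ∞-∞ to 0/0 form:
  lim(x→3) 1/(x - 3) - 6/(x² - 9) = 1/6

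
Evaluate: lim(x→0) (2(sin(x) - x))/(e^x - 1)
This is a 0/0 indeterminate form.

Apply L'Hôpital's rule: differentiate numerator and denominator separately.
  f(x) = -2·x + 2·sin(x)   ⇒   f'(x) = 2·cos(x) - 2
  g(x) = e^(x) - 1   ⇒   g'(x) = e^(x)
  lim(x→0) f'(x)/g'(x) = lim(x→0) (2·cos(x) - 2)/(e^(x))
  = 0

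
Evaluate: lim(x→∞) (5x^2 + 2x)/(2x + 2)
This is an ∞/∞ indeterminate form.

Apply L'Hôpital's rule: differentiate numerator and denominator separately.
  f(x) = 5·x^2 + 2·x   ⇒   f'(x) = 10·x + 2
  g(x) = 2·x + 2   ⇒   g'(x) = 2
  lim(x→∞) f'(x)/g'(x) = lim(x→∞) (10·x + 2)/(2)
  = ∞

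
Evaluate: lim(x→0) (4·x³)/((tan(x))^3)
This is a 0/0 indeterminate form.

Apply L'Hôpital's rule: differentiate numerator and denominator separately.
  f(x) = 4·x^3   ⇒   f'(x) = 12·x^2
  g(x) = tan(x)^3   ⇒   g'(x) = (3·tan(x)^2 + 3)·tan(x)^2
  lim(x→0) f'(x)/g'(x) = lim(x→0) (12·x^2)/((3·tan(x)^2 + 3)·tan(x)^2)
  = 4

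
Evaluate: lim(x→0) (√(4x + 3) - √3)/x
This is a standard limit.

Factor or rationalize the expression:
  lim(x→0) (√(4x + 3) - √3)/x = 2·sqrt(3)/3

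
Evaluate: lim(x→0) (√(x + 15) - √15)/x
This is a standard limit.

Factor or rationalize the expression:
  lim(x→0) (√(x + 15) - √15)/x = sqrt(15)/30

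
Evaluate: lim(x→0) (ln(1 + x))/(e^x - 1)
This is a 0/0 indeterminate form.

Apply L'Hôpital's rule: differentiate numerator and denominator separately.
  f(x) = ln(x + 1)   ⇒   f'(x) = 1/(x + 1)
  g(x) = e^(x) - 1   ⇒   g'(x) = e^(x)
  lim(x→0) f'(x)/g'(x) = lim(x→0) (1/(x + 1))/(e^(x))
  = 1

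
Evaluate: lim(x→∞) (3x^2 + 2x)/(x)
This is an ∞/∞ indeterminate form.

Apply L'Hôpital's rule: differentiate numerator and denominator separately.
  f(x) = 3·x^2 + 2·x   ⇒   f'(x) = 6·x + 2
  g(x) = x   ⇒   g'(x) = 1
  lim(x→∞) f'(x)/g'(x) = lim(x→∞) (6·x + 2)/(1)
  = ∞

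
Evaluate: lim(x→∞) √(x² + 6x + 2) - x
This is an ∞-∞ indeterminate form.

Combine fractions or rationalize to convert ∞-∞ to 0/0 form:
  lim(x→∞) √(x² + 6x + 2) - x = 3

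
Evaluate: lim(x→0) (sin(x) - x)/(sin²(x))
This is a 0/0 indeterminate form.

Apply L'Hôpital's rule: differentiate numerator and denominator separately.
  f(x) = -x + sin(x)   ⇒   f'(x) = cos(x) - 1
  g(x) = sin(x)^2   ⇒   g'(x) = 2·sin(x)·cos(x)
  lim(x→0) f'(x)/g'(x) = lim(x→0) (cos(x) - 1)/(2·sin(x)·cos(x))
  = 0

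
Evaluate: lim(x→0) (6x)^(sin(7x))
This is an exponential indeterminate form.

For exponential indeterminate forms, take the natural log:
  Let L = lim(x→0) (6x)^(sin(7x))
  Then ln(L) = lim(x→0) [exponent × ln(base)]
  Evaluate using L'Hôpital or standard limits, then exponentiate.
  L = 1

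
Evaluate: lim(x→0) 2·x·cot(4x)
This is a 0·∞ indeterminate form.

Rewrite 0·∞ as a quotient (0/0 or ∞/∞ form), then apply L'Hôpital's rule:
  lim(x→0) 2·x·cot(4x) = 1/2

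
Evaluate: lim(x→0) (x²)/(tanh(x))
This is a 0/0 indeterminate form.

Apply L'Hôpital's rule: differentiate numerator and denominator separately.
  f(x) = x^2   ⇒   f'(x) = 2·x
  g(x) = tanh(x)   ⇒   g'(x) = 1 - tanh(x)^2
  lim(x→0) f'(x)/g'(x) = lim(x→0) (2·x)/(1 - tanh(x)^2)
  = 0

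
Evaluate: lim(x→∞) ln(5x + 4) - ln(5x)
This is an ∞-∞ indeterminate form.

Combine fractions or rationalize to convert ∞-∞ to 0/0 form:
  lim(x→∞) ln(5x + 4) - ln(5x) = 0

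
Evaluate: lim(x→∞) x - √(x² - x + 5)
This is an ∞-∞ indeterminate form.

Combine fractions or rationalize to convert ∞-∞ to 0/0 form:
  lim(x→∞) x - √(x² - x + 5) = 1/2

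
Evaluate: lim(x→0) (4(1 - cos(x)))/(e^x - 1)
This is a 0/0 indeterminate form.

Apply L'Hôpital's rule: differentiate numerator and denominator separately.
  f(x) = 4 - 4·cos(x)   ⇒   f'(x) = 4·sin(x)
  g(x) = e^(x) - 1   ⇒   g'(x) = e^(x)
  lim(x→0) f'(x)/g'(x) = lim(x→0) (4·sin(x))/(e^(x))
  = 0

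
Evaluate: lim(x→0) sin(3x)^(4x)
This is an exponential indeterminate form.

For exponential indeterminate forms, take the natural log:
  Let L = lim(x→0) sin(3x)^(4x)
  Then ln(L) = lim(x→0) [exponent × ln(base)]
  Evaluate using L'Hôpital or standard limits, then exponentiate.
  L = 1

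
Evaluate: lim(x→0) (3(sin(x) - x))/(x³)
This is a 0/0 indeterminate form.

Apply L'Hôpital's rule: differentiate numerator and denominator separately.
  f(x) = -3·x + 3·sin(x)   ⇒   f'(x) = 3·cos(x) - 3
  g(x) = x^3   ⇒   g'(x) = 3·x^2
  lim(x→0) f'(x)/g'(x) = lim(x→0) (3·cos(x) - 3)/(3·x^2)
  = -1/2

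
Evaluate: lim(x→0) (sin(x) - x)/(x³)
This is a 0/0 indeterminate form.

Apply L'Hôpital's rule: differentiate numerator and denominator separately.
  f(x) = -x + sin(x)   ⇒   f'(x) = cos(x) - 1
  g(x) = x^3   ⇒   g'(x) = 3·x^2
  lim(x→0) f'(x)/g'(x) = lim(x→0) (cos(x) - 1)/(3·x^2)
  = -1/6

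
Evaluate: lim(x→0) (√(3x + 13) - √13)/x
This is a standard limit.

Factor or rationalize the expression:
  lim(x→0) (√(3x + 13) - √13)/x = 3·sqrt(13)/26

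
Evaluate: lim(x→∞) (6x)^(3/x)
This is an exponential indeterminate form.

For exponential indeterminate forms, take the natural log:
  Let L = lim(x→∞) (6x)^(3/x)
  Then ln(L) = lim(x→∞) [exponent × ln(base)]
  Evaluate using L'Hôpital or standard limits, then exponentiate.
  L = 1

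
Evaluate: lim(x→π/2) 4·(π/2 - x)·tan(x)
This is a 0·∞ indeterminate form.

Rewrite 0·∞ as a quotient (0/0 or ∞/∞ form), then apply L'Hôpital's rule:
  lim(x→π/2) 4·(π/2 - x)·tan(x) = 4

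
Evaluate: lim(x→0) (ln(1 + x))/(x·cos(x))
This is a 0/0 indeterminate form.

Apply L'Hôpital's rule: differentiate numerator and denominator separately.
  f(x) = ln(x + 1)   ⇒   f'(x) = 1/(x + 1)
  g(x) = x·cos(x)   ⇒   g'(x) = -x·sin(x) + cos(x)
  lim(x→0) f'(x)/g'(x) = lim(x→0) (1/(x + 1))/(-x·sin(x) + cos(x))
  = 1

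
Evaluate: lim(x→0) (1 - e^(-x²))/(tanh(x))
This is a 0/0 indeterminate form.

Apply L'Hôpital's rule: differentiate numerator and denominator separately.
  f(x) = 1 - e^(-x^2)   ⇒   f'(x) = 2·x·e^(-x^2)
  g(x) = tanh(x)   ⇒   g'(x) = 1 - tanh(x)^2
  lim(x→0) f'(x)/g'(x) = lim(x→0) (2·x·e^(-x^2))/(1 - tanh(x)^2)
  = 0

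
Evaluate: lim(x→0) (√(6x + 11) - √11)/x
This is a standard limit.

Factor or rationalize the expression:
  lim(x→0) (√(6x + 11) - √11)/x = 3·sqrt(11)/11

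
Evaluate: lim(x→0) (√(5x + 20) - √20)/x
This is a standard limit.

Factor or rationalize the expression:
  lim(x→0) (√(5x + 20) - √20)/x = sqrt(5)/4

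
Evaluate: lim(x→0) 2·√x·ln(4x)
This is a 0·∞ indeterminate form.

Rewrite 0·∞ as a quotient (0/0 or ∞/∞ form), then apply L'Hôpital's rule:
  lim(x→0) 2·√x·ln(4x) = 0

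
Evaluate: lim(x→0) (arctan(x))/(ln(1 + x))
This is a 0/0 indeterminate form.

Apply L'Hôpital's rule: differentiate numerator and denominator separately.
  f(x) = atan(x)   ⇒   f'(x) = 1/(x^2 + 1)
  g(x) = ln(x + 1)   ⇒   g'(x) = 1/(x + 1)
  lim(x→0) f'(x)/g'(x) = lim(x→0) (1/(x^2 + 1))/(1/(x + 1))
  = 1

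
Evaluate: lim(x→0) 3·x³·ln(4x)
This is a 0·∞ indeterminate form.

Rewrite 0·∞ as a quotient (0/0 or ∞/∞ form), then apply L'Hôpital's rule:
  lim(x→0) 3·x³·ln(4x) = 0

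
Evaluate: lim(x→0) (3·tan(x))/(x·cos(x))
This is a 0/0 indeterminate form.

Apply L'Hôpital's rule: differentiate numerator and denominator separately.
  f(x) = 3·tan(x)   ⇒   f'(x) = 3·tan(x)^2 + 3
  g(x) = x·cos(x)   ⇒   g'(x) = -x·sin(x) + cos(x)
  lim(x→0) f'(x)/g'(x) = lim(x→0) (3·tan(x)^2 + 3)/(-x·sin(x) + cos(x))
  = 3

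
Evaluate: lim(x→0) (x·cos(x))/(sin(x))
This is a 0/0 indeterminate form.

Apply L'Hôpital's rule: differentiate numerator and denominator separately.
  f(x) = x·cos(x)   ⇒   f'(x) = -x·sin(x) + cos(x)
  g(x) = sin(x)   ⇒   g'(x) = cos(x)
  lim(x→0) f'(x)/g'(x) = lim(x→0) (-x·sin(x) + cos(x))/(cos(x))
  = 1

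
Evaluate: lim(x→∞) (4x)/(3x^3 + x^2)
This is an ∞/∞ indeterminate form.

Apply L'Hôpital's rule: differentiate numerator and denominator separately.
  f(x) = 4·x   ⇒   f'(x) = 4
  g(x) = 3·x^3 + x^2   ⇒   g'(x) = 9·x^2 + 2·x
  lim(x→∞) f'(x)/g'(x) = lim(x→∞) (4)/(9·x^2 + 2·x)
  = 0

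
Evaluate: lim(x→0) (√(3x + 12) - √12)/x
This is a standard limit.

Factor or rationalize the expression:
  lim(x→0) (√(3x + 12) - √12)/x = sqrt(3)/4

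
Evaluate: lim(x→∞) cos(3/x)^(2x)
This is an exponential indeterminate form.

For exponential indeterminate forms, take the natural log:
  Let L = lim(x→∞) cos(3/x)^(2x)
  Then ln(L) = lim(x→∞) [exponent × ln(base)]
  Evaluate using L'Hôpital or standard limits, then exponentiate.
  L = 1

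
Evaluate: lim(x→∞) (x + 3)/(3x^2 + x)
This is an ∞/∞ indeterminate form.

Apply L'Hôpital's rule: differentiate numerator and denominator separately.
  f(x) = x + 3   ⇒   f'(x) = 1
  g(x) = 3·x^2 + x   ⇒   g'(x) = 6·x + 1
  lim(x→∞) f'(x)/g'(x) = lim(x→∞) (1)/(6·x + 1)
  = 0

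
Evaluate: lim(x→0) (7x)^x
This is an exponential indeterminate form.

For exponential indeterminate forms, take the natural log:
  Let L = lim(x→0) (7x)^x
  Then ln(L) = lim(x→0) [exponent × ln(base)]
  Evaluate using L'Hôpital or standard limits, then exponentiate.
  L = 1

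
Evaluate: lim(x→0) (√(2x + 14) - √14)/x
This is a standard limit.

Factor or rationalize the expression:
  lim(x→0) (√(2x + 14) - √14)/x = sqrt(14)/14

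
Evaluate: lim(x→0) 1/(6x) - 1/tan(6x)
This is an ∞-∞ indeterminate form.

Combine fractions or rationalize to convert ∞-∞ to 0/0 form:
  lim(x→0) 1/(6x) - 1/tan(6x) = 0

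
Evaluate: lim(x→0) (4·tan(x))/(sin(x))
This is a 0/0 indeterminate form.

Apply L'Hôpital's rule: differentiate numerator and denominator separately.
  f(x) = 4·tan(x)   ⇒   f'(x) = 4·tan(x)^2 + 4
  g(x) = sin(x)   ⇒   g'(x) = cos(x)
  lim(x→0) f'(x)/g'(x) = lim(x→0) (4·tan(x)^2 + 4)/(cos(x))
  = 4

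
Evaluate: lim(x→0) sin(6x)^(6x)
This is an exponential indeterminate form.

For exponential indeterminate forms, take the natural log:
  Let L = lim(x→0) sin(6x)^(6x)
  Then ln(L) = lim(x→0) [exponent × ln(base)]
  Evaluate using L'Hôpital or standard limits, then exponentiate.
  L = 1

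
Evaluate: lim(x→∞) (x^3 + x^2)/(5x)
This is an ∞/∞ indeterminate form.

Apply L'Hôpital's rule: differentiate numerator and denominator separately.
  f(x) = x^3 + x^2   ⇒   f'(x) = 3·x^2 + 2·x
  g(x) = 5·x   ⇒   g'(x) = 5
  lim(x→∞) f'(x)/g'(x) = lim(x→∞) (3·x^2 + 2·x)/(5)
  = ∞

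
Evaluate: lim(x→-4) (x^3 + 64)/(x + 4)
This is a standard limit.

Factor or rationalize the expression:
  lim(x→-4) (x^3 + 64)/(x + 4) = 48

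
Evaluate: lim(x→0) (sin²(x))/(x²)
This is a 0/0 indeterminate form.

Apply L'Hôpital's rule: differentiate numerator and denominator separately.
  f(x) = sin(x)^2   ⇒   f'(x) = 2·sin(x)·cos(x)
  g(x) = x^2   ⇒   g'(x) = 2·x
  lim(x→0) f'(x)/g'(x) = lim(x→0) (2·sin(x)·cos(x))/(2·x)
  = 1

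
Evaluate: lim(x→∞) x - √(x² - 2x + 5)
This is an ∞-∞ indeterminate form.

Combine fractions or rationalize to convert ∞-∞ to 0/0 form:
  lim(x→∞) x - √(x² - 2x + 5) = 1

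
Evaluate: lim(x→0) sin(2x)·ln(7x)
This is a 0·∞ indeterminate form.

Rewrite 0·∞ as a quotient (0/0 or ∞/∞ form), then apply L'Hôpital's rule:
  lim(x→0) sin(2x)·ln(7x) = 0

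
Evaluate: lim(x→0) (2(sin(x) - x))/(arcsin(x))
This is a 0/0 indeterminate form.

Apply L'Hôpital's rule: differentiate numerator and denominator separately.
  f(x) = -2·x + 2·sin(x)   ⇒   f'(x) = 2·cos(x) - 2
  g(x) = asin(x)   ⇒   g'(x) = 1/sqrt(1 - x^2)
  lim(x→0) f'(x)/g'(x) = lim(x→0) (2·cos(x) - 2)/(1/sqrt(1 - x^2))
  = 0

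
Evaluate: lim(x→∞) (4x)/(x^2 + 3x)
This is an ∞/∞ indeterminate form.

Apply L'Hôpital's rule: differentiate numerator and denominator separately.
  f(x) = 4·x   ⇒   f'(x) = 4
  g(x) = x^2 + 3·x   ⇒   g'(x) = 2·x + 3
  lim(x→∞) f'(x)/g'(x) = lim(x→∞) (4)/(2·x + 3)
  = 0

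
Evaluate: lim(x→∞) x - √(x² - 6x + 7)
This is an ∞-∞ indeterminate form.

Combine fractions or rationalize to convert ∞-∞ to 0/0 form:
  lim(x→∞) x - √(x² - 6x + 7) = 3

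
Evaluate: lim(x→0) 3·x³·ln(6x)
This is a 0·∞ indeterminate form.

Rewrite 0·∞ as a quotient (0/0 or ∞/∞ form), then apply L'Hôpital's rule:
  lim(x→0) 3·x³·ln(6x) = 0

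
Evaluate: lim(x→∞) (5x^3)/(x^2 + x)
This is an ∞/∞ indeterminate form.

Apply L'Hôpital's rule: differentiate numerator and denominator separately.
  f(x) = 5·x^3   ⇒   f'(x) = 15·x^2
  g(x) = x^2 + x   ⇒   g'(x) = 2·x + 1
  lim(x→∞) f'(x)/g'(x) = lim(x→∞) (15·x^2)/(2·x + 1)
  = ∞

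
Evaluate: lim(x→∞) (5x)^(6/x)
This is an exponential indeterminate form.

For exponential indeterminate forms, take the natural log:
  Let L = lim(x→∞) (5x)^(6/x)
  Then ln(L) = lim(x→∞) [exponent × ln(base)]
  Evaluate using L'Hôpital or standard limits, then exponentiate.
  L = 1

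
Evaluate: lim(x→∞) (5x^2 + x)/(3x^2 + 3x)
This is an ∞/∞ indeterminate form.

Apply L'Hôpital's rule: differentiate numerator and denominator separately.
  f(x) = 5·x^2 + x   ⇒   f'(x) = 10·x + 1
  g(x) = 3·x^2 + 3·x   ⇒   g'(x) = 6·x + 3
  lim(x→∞) f'(x)/g'(x) = lim(x→∞) (10·x + 1)/(6·x + 3)
  = 5/3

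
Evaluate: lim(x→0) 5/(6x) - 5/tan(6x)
This is an ∞-∞ indeterminate form.

Combine fractions or rationalize to convert ∞-∞ to 0/0 form:
  lim(x→0) 5/(6x) - 5/tan(6x) = 0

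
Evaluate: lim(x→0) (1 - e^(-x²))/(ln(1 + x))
This is a 0/0 indeterminate form.

Apply L'Hôpital's rule: differentiate numerator and denominator separately.
  f(x) = 1 - e^(-x^2)   ⇒   f'(x) = 2·x·e^(-x^2)
  g(x) = ln(x + 1)   ⇒   g'(x) = 1/(x + 1)
  lim(x→0) f'(x)/g'(x) = lim(x→0) (2·x·e^(-x^2))/(1/(x + 1))
  = 0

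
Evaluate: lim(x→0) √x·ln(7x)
This is a 0·∞ indeterminate form.

Rewrite 0·∞ as a quotient (0/0 or ∞/∞ form), then apply L'Hôpital's rule:
  lim(x→0) √x·ln(7x) = 0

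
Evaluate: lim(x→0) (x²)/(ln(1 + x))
This is a 0/0 indeterminate form.

Apply L'Hôpital's rule: differentiate numerator and denominator separately.
  f(x) = x^2   ⇒   f'(x) = 2·x
  g(x) = ln(x + 1)   ⇒   g'(x) = 1/(x + 1)
  lim(x→0) f'(x)/g'(x) = lim(x→0) (2·x)/(1/(x + 1))
  = 0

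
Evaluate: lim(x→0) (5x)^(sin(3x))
This is an exponential indeterminate form.

For exponential indeterminate forms, take the natural log:
  Let L = lim(x→0) (5x)^(sin(3x))
  Then ln(L) = lim(x→0) [exponent × ln(base)]
  Evaluate using L'Hôpital or standard limits, then exponentiate.
  L = 1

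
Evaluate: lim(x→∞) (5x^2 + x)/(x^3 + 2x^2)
This is an ∞/∞ indeterminate form.

Apply L'Hôpital's rule: differentiate numerator and denominator separately.
  f(x) = 5·x^2 + x   ⇒   f'(x) = 10·x + 1
  g(x) = x^3 + 2·x^2   ⇒   g'(x) = 3·x^2 + 4·x
  lim(x→∞) f'(x)/g'(x) = lim(x→∞) (10·x + 1)/(3·x^2 + 4·x)
  = 0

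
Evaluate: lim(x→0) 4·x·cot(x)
This is a 0·∞ indeterminate form.

Rewrite 0·∞ as a quotient (0/0 or ∞/∞ form), then apply L'Hôpital's rule:
  lim(x→0) 4·x·cot(x) = 4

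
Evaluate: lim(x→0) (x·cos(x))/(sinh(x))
This is a 0/0 indeterminate form.

Apply L'Hôpital's rule: differentiate numerator and denominator separately.
  f(x) = x·cos(x)   ⇒   f'(x) = -x·sin(x) + cos(x)
  g(x) = sinh(x)   ⇒   g'(x) = cosh(x)
  lim(x→0) f'(x)/g'(x) = lim(x→0) (-x·sin(x) + cos(x))/(cosh(x))
  = 1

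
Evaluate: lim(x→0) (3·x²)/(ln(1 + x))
This is a 0/0 indeterminate form.

Apply L'Hôpital's rule: differentiate numerator and denominator separately.
  f(x) = 3·x^2   ⇒   f'(x) = 6·x
  g(x) = ln(x + 1)   ⇒   g'(x) = 1/(x + 1)
  lim(x→0) f'(x)/g'(x) = lim(x→0) (6·x)/(1/(x + 1))
  = 0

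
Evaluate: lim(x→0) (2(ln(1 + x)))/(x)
This is a 0/0 indeterminate form.

Apply L'Hôpital's rule: differentiate numerator and denominator separately.
  f(x) = 2·ln(x + 1)   ⇒   f'(x) = 2/(x + 1)
  g(x) = x   ⇒   g'(x) = 1
  lim(x→0) f'(x)/g'(x) = lim(x→0) (2/(x + 1))/(1)
  = 2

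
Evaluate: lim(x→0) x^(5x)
This is an exponential indeterminate form.

For exponential indeterminate forms, take the natural log:
  Let L = lim(x→0) x^(5x)
  Then ln(L) = lim(x→0) [exponent × ln(base)]
  Evaluate using L'Hôpital or standard limits, then exponentiate.
  L = 1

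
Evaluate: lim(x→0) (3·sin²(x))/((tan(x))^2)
This is a 0/0 indeterminate form.

Apply L'Hôpital's rule: differentiate numerator and denominator separately.
  f(x) = 3·sin(x)^2   ⇒   f'(x) = 6·sin(x)·cos(x)
  g(x) = tan(x)^2   ⇒   g'(x) = (2·tan(x)^2 + 2)·tan(x)
  lim(x→0) f'(x)/g'(x) = lim(x→0) (6·sin(x)·cos(x))/((2·tan(x)^2 + 2)·tan(x))
  = 3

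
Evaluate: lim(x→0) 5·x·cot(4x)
This is a 0·∞ indeterminate form.

Rewrite 0·∞ as a quotient (0/0 or ∞/∞ form), then apply L'Hôpital's rule:
  lim(x→0) 5·x·cot(4x) = 5/4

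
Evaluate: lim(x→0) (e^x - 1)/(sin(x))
This is a 0/0 indeterminate form.

Apply L'Hôpital's rule: differentiate numerator and denominator separately.
  f(x) = e^(x) - 1   ⇒   f'(x) = e^(x)
  g(x) = sin(x)   ⇒   g'(x) = cos(x)
  lim(x→0) f'(x)/g'(x) = lim(x→0) (e^(x))/(cos(x))
  = 1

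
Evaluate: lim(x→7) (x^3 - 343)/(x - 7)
This is a standard limit.

Factor or rationalize the expression:
  lim(x→7) (x^3 - 343)/(x - 7) = 147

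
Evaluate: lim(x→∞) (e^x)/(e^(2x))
This is an ∞/∞ indeterminate form.

Apply L'Hôpital's rule: differentiate numerator and denominator separately.
  f(x) = e^(x)   ⇒   f'(x) = e^(x)
  g(x) = e^(2·x)   ⇒   g'(x) = 2·e^(2·x)
  lim(x→∞) f'(x)/g'(x) = lim(x→∞) (e^(x))/(2·e^(2·x))
  = 0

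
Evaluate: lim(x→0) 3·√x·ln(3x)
This is a 0·∞ indeterminate form.

Rewrite 0·∞ as a quotient (0/0 or ∞/∞ form), then apply L'Hôpital's rule:
  lim(x→0) 3·√x·ln(3x) = 0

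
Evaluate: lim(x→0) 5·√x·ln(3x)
This is a 0·∞ indeterminate form.

Rewrite 0·∞ as a quotient (0/0 or ∞/∞ form), then apply L'Hôpital's rule:
  lim(x→0) 5·√x·ln(3x) = 0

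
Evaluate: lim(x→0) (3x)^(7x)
This is an exponential indeterminate form.

For exponential indeterminate forms, take the natural log:
  Let L = lim(x→0) (3x)^(7x)
  Then ln(L) = lim(x→0) [exponent × ln(base)]
  Evaluate using L'Hôpital or standard limits, then exponentiate.
  L = 1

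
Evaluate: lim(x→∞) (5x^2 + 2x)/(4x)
This is an ∞/∞ indeterminate form.

Apply L'Hôpital's rule: differentiate numerator and denominator separately.
  f(x) = 5·x^2 + 2·x   ⇒   f'(x) = 10·x + 2
  g(x) = 4·x   ⇒   g'(x) = 4
  lim(x→∞) f'(x)/g'(x) = lim(x→∞) (10·x + 2)/(4)
  = ∞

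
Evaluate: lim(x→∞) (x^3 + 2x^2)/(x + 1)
This is an ∞/∞ indeterminate form.

Apply L'Hôpital's rule: differentiate numerator and denominator separately.
  f(x) = x^3 + 2·x^2   ⇒   f'(x) = 3·x^2 + 4·x
  g(x) = x + 1   ⇒   g'(x) = 1
  lim(x→∞) f'(x)/g'(x) = lim(x→∞) (3·x^2 + 4·x)/(1)
  = ∞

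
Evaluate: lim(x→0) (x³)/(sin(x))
This is a 0/0 indeterminate form.

Apply L'Hôpital's rule: differentiate numerator and denominator separately.
  f(x) = x^3   ⇒   f'(x) = 3·x^2
  g(x) = sin(x)   ⇒   g'(x) = cos(x)
  lim(x→0) f'(x)/g'(x) = lim(x→0) (3·x^2)/(cos(x))
  = 0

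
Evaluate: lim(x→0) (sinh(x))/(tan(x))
This is a 0/0 indeterminate form.

Apply L'Hôpital's rule: differentiate numerator and denominator separately.
  f(x) = sinh(x)   ⇒   f'(x) = cosh(x)
  g(x) = tan(x)   ⇒   g'(x) = tan(x)^2 + 1
  lim(x→0) f'(x)/g'(x) = lim(x→0) (cosh(x))/(tan(x)^2 + 1)
  = 1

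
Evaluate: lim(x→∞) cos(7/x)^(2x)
This is an exponential indeterminate form.

For exponential indeterminate forms, take the natural log:
  Let L = lim(x→∞) cos(7/x)^(2x)
  Then ln(L) = lim(x→∞) [exponent × ln(base)]
  Evaluate using L'Hôpital or standard limits, then exponentiate.
  L = 1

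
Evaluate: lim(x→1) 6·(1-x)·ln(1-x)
This is a 0·∞ indeterminate form.

Rewrite 0·∞ as a quotient (0/0 or ∞/∞ form), then apply L'Hôpital's rule:
  lim(x→1) 6·(1-x)·ln(1-x) = 0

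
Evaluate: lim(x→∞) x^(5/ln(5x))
This is an exponential indeterminate form.

For exponential indeterminate forms, take the natural log:
  Let L = lim(x→∞) x^(5/ln(5x))
  Then ln(L) = lim(x→∞) [exponent × ln(base)]
  Evaluate using L'Hôpital or standard limits, then exponentiate.
  L = e^(5)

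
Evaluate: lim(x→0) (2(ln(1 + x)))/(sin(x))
This is a 0/0 indeterminate form.

Apply L'Hôpital's rule: differentiate numerator and denominator separately.
  f(x) = 2·ln(x + 1)   ⇒   f'(x) = 2/(x + 1)
  g(x) = sin(x)   ⇒   g'(x) = cos(x)
  lim(x→0) f'(x)/g'(x) = lim(x→0) (2/(x + 1))/(cos(x))
  = 2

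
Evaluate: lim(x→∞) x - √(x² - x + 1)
This is an ∞-∞ indeterminate form.

Combine fractions or rationalize to convert ∞-∞ to 0/0 form:
  lim(x→∞) x - √(x² - x + 1) = 1/2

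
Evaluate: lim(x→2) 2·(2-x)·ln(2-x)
This is a 0·∞ indeterminate form.

Rewrite 0·∞ as a quotient (0/0 or ∞/∞ form), then apply L'Hôpital's rule:
  lim(x→2) 2·(2-x)·ln(2-x) = 0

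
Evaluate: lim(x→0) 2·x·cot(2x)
This is a 0·∞ indeterminate form.

Rewrite 0·∞ as a quotient (0/0 or ∞/∞ form), then apply L'Hôpital's rule:
  lim(x→0) 2·x·cot(2x) = 1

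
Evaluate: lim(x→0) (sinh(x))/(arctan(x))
This is a 0/0 indeterminate form.

Apply L'Hôpital's rule: differentiate numerator and denominator separately.
  f(x) = sinh(x)   ⇒   f'(x) = cosh(x)
  g(x) = atan(x)   ⇒   g'(x) = 1/(x^2 + 1)
  lim(x→0) f'(x)/g'(x) = lim(x→0) (cosh(x))/(1/(x^2 + 1))
  = 1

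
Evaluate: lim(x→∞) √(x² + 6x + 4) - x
This is an ∞-∞ indeterminate form.

Combine fractions or rationalize to convert ∞-∞ to 0/0 form:
  lim(x→∞) √(x² + 6x + 4) - x = 3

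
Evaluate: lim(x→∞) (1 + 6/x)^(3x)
This is an exponential indeterminate form.

For exponential indeterminate forms, take the natural log:
  Let L = lim(x→∞) (1 + 6/x)^(3x)
  Then ln(L) = lim(x→∞) [exponent × ln(base)]
  Evaluate using L'Hôpital or standard limits, then exponentiate.
  L = e^(18)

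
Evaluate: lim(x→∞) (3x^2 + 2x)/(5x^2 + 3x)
This is an ∞/∞ indeterminate form.

Apply L'Hôpital's rule: differentiate numerator and denominator separately.
  f(x) = 3·x^2 + 2·x   ⇒   f'(x) = 6·x + 2
  g(x) = 5·x^2 + 3·x   ⇒   g'(x) = 10·x + 3
  lim(x→∞) f'(x)/g'(x) = lim(x→∞) (6·x + 2)/(10·x + 3)
  = 3/5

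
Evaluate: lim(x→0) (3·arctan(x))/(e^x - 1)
This is a 0/0 indeterminate form.

Apply L'Hôpital's rule: differentiate numerator and denominator separately.
  f(x) = 3·atan(x)   ⇒   f'(x) = 3/(x^2 + 1)
  g(x) = e^(x) - 1   ⇒   g'(x) = e^(x)
  lim(x→0) f'(x)/g'(x) = lim(x→0) (3/(x^2 + 1))/(e^(x))
  = 3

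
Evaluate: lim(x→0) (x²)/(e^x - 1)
This is a 0/0 indeterminate form.

Apply L'Hôpital's rule: differentiate numerator and denominator separately.
  f(x) = x^2   ⇒   f'(x) = 2·x
  g(x) = e^(x) - 1   ⇒   g'(x) = e^(x)
  lim(x→0) f'(x)/g'(x) = lim(x→0) (2·x)/(e^(x))
  = 0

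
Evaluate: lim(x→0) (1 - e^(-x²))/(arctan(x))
This is a 0/0 indeterminate form.

Apply L'Hôpital's rule: differentiate numerator and denominator separately.
  f(x) = 1 - e^(-x^2)   ⇒   f'(x) = 2·x·e^(-x^2)
  g(x) = atan(x)   ⇒   g'(x) = 1/(x^2 + 1)
  lim(x→0) f'(x)/g'(x) = lim(x→0) (2·x·e^(-x^2))/(1/(x^2 + 1))
  = 0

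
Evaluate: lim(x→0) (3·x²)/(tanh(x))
This is a 0/0 indeterminate form.

Apply L'Hôpital's rule: differentiate numerator and denominator separately.
  f(x) = 3·x^2   ⇒   f'(x) = 6·x
  g(x) = tanh(x)   ⇒   g'(x) = 1 - tanh(x)^2
  lim(x→0) f'(x)/g'(x) = lim(x→0) (6·x)/(1 - tanh(x)^2)
  = 0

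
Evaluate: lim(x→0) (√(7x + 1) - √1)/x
This is a standard limit.

Factor or rationalize the expression:
  lim(x→0) (√(7x + 1) - √1)/x = 7/2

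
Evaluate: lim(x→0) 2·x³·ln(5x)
This is a 0·∞ indeterminate form.

Rewrite 0·∞ as a quotient (0/0 or ∞/∞ form), then apply L'Hôpital's rule:
  lim(x→0) 2·x³·ln(5x) = 0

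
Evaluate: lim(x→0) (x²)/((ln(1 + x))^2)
This is a 0/0 indeterminate form.

Apply L'Hôpital's rule: differentiate numerator and denominator separately.
  f(x) = x^2   ⇒   f'(x) = 2·x
  g(x) = ln(x + 1)^2   ⇒   g'(x) = 2·ln(x + 1)/(x + 1)
  lim(x→0) f'(x)/g'(x) = lim(x→0) (2·x)/(2·ln(x + 1)/(x + 1))
  = 1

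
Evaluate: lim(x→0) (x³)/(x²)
This is a 0/0 indeterminate form.

Apply L'Hôpital's rule: differentiate numerator and denominator separately.
  f(x) = x^3   ⇒   f'(x) = 3·x^2
  g(x) = x^2   ⇒   g'(x) = 2·x
  lim(x→0) f'(x)/g'(x) = lim(x→0) (3·x^2)/(2·x)
  = 0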